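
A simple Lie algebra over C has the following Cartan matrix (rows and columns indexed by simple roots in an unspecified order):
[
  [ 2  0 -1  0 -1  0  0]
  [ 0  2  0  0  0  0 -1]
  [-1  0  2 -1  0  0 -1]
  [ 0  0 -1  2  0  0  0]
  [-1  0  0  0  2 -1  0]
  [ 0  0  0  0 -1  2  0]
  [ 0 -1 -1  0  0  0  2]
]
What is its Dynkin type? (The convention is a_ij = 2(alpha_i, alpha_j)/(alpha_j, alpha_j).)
type E_7

The matrix has rank 7 with 2's on the diagonal. Reading the off-diagonal entries as Dynkin edges (a single edge where a_ij = a_ji = -1; a double or triple edge where a_ij * a_ji = 2 or 3), the diagram is a chain of 6 nodes with one extra node attached to the third node from one end (E_7). One simple-root ordering that puts it in standard form is (alpha_2, alpha_4, alpha_7, alpha_3, alpha_1, alpha_5, alpha_6). So the algebra is type E_7.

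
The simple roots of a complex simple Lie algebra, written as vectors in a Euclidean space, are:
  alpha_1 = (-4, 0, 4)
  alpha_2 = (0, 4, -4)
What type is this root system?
Compute the Cartan integers a_ij = 2(alpha_i, alpha_j)/(alpha_j, alpha_j); the resulting 2x2 Cartan matrix is
[[2, -1], [-1, 2]].
All simple roots have the same length, so the diagram is simply laced. The associated Dynkin diagram is a chain of 2 nodes with single edges (A_2), so the type is A_2 (the algebra sl(3)).

A_2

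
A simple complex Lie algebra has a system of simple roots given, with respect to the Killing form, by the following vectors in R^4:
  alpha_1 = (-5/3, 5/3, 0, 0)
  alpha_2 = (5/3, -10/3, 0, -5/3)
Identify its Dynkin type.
G_2

Compute the Cartan integers a_ij = 2(alpha_i, alpha_j)/(alpha_j, alpha_j); the resulting 2x2 Cartan matrix is
[[2, -1], [-3, 2]].
The roots have two lengths (squared-length ratio 3:1); the short ones are alpha_{1}. The associated Dynkin diagram is two nodes joined by a triple edge (G_2), so the type is G_2.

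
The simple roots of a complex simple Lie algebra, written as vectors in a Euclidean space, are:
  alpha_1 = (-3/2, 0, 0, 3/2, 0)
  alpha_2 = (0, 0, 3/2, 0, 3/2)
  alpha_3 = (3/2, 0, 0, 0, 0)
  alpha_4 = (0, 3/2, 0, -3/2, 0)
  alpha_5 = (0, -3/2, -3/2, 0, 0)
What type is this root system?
Compute the Cartan integers a_ij = 2(alpha_i, alpha_j)/(alpha_j, alpha_j); the resulting 5x5 Cartan matrix is
[[2, 0, -2, -1, 0], [0, 2, 0, 0, -1], [-1, 0, 2, 0, 0], [-1, 0, 0, 2, -1], [0, -1, 0, -1, 2]].
The roots have two lengths (squared-length ratio 2:1); the short ones are alpha_{3}. The associated Dynkin diagram is a chain of 5 nodes with a double edge at one end; the terminal node there is the unique short simple root (B_5), so the type is B_5 (the algebra so(11)).

B_5 (so(11))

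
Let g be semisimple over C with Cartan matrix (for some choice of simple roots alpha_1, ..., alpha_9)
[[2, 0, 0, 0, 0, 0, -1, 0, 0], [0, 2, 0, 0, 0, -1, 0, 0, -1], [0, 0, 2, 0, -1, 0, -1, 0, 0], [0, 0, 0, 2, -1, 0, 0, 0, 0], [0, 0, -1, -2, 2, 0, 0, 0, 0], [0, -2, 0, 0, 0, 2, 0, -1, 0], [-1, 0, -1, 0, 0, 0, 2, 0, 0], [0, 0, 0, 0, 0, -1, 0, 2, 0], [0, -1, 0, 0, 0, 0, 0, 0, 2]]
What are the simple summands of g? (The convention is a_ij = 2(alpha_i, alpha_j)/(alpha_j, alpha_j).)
B5 + F4

The diagram associated to this matrix has two connected components: the simple roots {alpha_1, alpha_3, alpha_4, alpha_5, alpha_7} form a chain of 5 nodes with a double edge at one end; the terminal node there is the unique short simple root (B_5), and {alpha_2, alpha_6, alpha_8, alpha_9} form a chain of 4 nodes with a double edge between the middle two (F_4). A semisimple Lie algebra decomposes uniquely as the direct sum of simple ideals, one per connected component of its Dynkin diagram, so g ≅ B_5 ⊕ F_4 (dimension 55 + 52 = 107).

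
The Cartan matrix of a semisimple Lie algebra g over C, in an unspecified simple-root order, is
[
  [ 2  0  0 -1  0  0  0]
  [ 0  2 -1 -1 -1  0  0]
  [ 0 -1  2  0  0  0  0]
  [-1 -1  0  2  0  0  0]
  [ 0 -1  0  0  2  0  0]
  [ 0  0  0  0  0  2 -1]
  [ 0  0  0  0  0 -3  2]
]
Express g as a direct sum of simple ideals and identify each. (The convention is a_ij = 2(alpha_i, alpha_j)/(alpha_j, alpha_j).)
The diagram associated to this matrix has two connected components: the simple roots {alpha_1, alpha_2, alpha_3, alpha_4, alpha_5} form a chain of 3 nodes with a fork of two nodes at one end (D_5), and {alpha_6, alpha_7} form two nodes joined by a triple edge (G_2). A semisimple Lie algebra decomposes uniquely as the direct sum of simple ideals, one per connected component of its Dynkin diagram, so g ≅ D_5 ⊕ G_2 (dimension 45 + 14 = 59).

D_5 + G_2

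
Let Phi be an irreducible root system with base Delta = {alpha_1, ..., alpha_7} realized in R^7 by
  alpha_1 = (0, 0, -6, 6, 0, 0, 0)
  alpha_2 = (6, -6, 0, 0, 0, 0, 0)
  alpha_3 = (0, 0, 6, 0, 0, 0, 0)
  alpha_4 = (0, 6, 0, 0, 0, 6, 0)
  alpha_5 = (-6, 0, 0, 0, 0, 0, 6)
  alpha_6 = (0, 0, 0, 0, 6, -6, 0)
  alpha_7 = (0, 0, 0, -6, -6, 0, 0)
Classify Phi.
type B_7

Compute the Cartan integers a_ij = 2(alpha_i, alpha_j)/(alpha_j, alpha_j); the resulting 7x7 Cartan matrix is
[[2, 0, -2, 0, 0, 0, -1], [0, 2, 0, -1, -1, 0, 0], [-1, 0, 2, 0, 0, 0, 0], [0, -1, 0, 2, 0, -1, 0], [0, -1, 0, 0, 2, 0, 0], [0, 0, 0, -1, 0, 2, -1], [-1, 0, 0, 0, 0, -1, 2]].
The roots have two lengths (squared-length ratio 2:1); the short ones are alpha_{3}. The associated Dynkin diagram is a chain of 7 nodes with a double edge at one end; the terminal node there is the unique short simple root (B_7), so the type is B_7 (the algebra so(15)).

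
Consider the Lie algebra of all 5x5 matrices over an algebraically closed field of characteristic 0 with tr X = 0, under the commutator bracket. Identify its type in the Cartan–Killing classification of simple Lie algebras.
This is sl(5), which has dimension 5^2 - 1 = 24 and rank 5 - 1 = 4 (a Cartan subalgebra is the diagonal traceless matrices). In the classification of classical Lie algebras, the special linear algebra sl(n+1) has type A_n; here n = 4, so the Dynkin diagram is a chain of 4 nodes with single edges (A_4). Hence the type is A_4.

type A_4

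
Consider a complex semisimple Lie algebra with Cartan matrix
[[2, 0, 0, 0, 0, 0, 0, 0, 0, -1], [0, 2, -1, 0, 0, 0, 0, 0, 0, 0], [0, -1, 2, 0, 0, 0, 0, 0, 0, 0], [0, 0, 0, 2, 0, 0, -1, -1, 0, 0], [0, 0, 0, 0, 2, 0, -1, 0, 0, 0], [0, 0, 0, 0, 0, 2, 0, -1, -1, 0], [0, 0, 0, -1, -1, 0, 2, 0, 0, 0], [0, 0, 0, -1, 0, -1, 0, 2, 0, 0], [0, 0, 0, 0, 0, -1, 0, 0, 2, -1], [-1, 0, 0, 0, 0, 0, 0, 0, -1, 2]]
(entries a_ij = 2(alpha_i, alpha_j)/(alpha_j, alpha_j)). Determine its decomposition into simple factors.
The diagram associated to this matrix has two connected components: the simple roots {alpha_2, alpha_3} form a chain of 2 nodes with single edges (A_2), and {alpha_1, alpha_4, alpha_5, alpha_6, alpha_7, alpha_8, alpha_9, alpha_10} form a chain of 8 nodes with single edges (A_8). A semisimple Lie algebra decomposes uniquely as the direct sum of simple ideals, one per connected component of its Dynkin diagram, so g ≅ A_2 ⊕ A_8 (dimension 8 + 80 = 88).

A_2 + A_8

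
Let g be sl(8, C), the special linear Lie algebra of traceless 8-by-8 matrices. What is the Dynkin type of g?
This is sl(8), which has dimension 8^2 - 1 = 63 and rank 8 - 1 = 7 (a Cartan subalgebra is the diagonal traceless matrices). In the classification of classical Lie algebras, the special linear algebra sl(n+1) has type A_n; here n = 7, so the Dynkin diagram is a chain of 7 nodes with single edges (A_7). Hence the type is A_7.

A_7 (sl(8))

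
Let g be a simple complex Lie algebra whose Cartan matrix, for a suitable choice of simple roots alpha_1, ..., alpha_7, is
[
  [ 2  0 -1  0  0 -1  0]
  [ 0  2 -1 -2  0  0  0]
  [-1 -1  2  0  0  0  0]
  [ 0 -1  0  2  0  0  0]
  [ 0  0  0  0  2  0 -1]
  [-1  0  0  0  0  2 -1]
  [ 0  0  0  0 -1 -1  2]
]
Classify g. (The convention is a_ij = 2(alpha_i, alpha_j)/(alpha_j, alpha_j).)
B7

The matrix has rank 7 with 2's on the diagonal. Reading the off-diagonal entries as Dynkin edges (a single edge where a_ij = a_ji = -1; a double or triple edge where a_ij * a_ji = 2 or 3), the diagram is a chain of 7 nodes with a double edge at one end; the terminal node there is the unique short simple root (B_7). One simple-root ordering that puts it in standard form is (alpha_5, alpha_7, alpha_6, alpha_1, alpha_3, alpha_2, alpha_4). So the algebra is type B_7, i.e. so(15).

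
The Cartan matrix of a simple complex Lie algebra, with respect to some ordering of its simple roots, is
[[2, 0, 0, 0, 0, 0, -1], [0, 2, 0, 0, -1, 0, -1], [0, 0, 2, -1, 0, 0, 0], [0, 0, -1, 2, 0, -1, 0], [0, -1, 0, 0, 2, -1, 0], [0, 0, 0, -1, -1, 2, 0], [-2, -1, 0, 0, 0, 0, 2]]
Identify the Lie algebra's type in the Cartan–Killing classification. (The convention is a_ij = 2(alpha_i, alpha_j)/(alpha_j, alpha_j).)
B_7 (so(15))

The matrix has rank 7 with 2's on the diagonal. Reading the off-diagonal entries as Dynkin edges (a single edge where a_ij = a_ji = -1; a double or triple edge where a_ij * a_ji = 2 or 3), the diagram is a chain of 7 nodes with a double edge at one end; the terminal node there is the unique short simple root (B_7). One simple-root ordering that puts it in standard form is (alpha_3, alpha_4, alpha_6, alpha_5, alpha_2, alpha_7, alpha_1). So the algebra is type B_7, i.e. so(15).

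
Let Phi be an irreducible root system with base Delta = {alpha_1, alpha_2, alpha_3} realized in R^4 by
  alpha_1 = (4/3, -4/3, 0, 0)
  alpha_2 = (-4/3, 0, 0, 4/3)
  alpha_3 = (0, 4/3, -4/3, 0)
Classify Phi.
A_3 (sl(4))

Compute the Cartan integers a_ij = 2(alpha_i, alpha_j)/(alpha_j, alpha_j); the resulting 3x3 Cartan matrix is
[[2, -1, -1], [-1, 2, 0], [-1, 0, 2]].
All simple roots have the same length, so the diagram is simply laced. The associated Dynkin diagram is a chain of 3 nodes with single edges (A_3), so the type is A_3 (the algebra sl(4)).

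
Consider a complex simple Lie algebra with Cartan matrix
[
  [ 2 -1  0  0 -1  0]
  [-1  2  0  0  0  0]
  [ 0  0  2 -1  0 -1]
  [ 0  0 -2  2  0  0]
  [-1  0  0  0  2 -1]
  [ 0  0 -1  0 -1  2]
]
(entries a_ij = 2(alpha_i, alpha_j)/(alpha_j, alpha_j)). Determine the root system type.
The matrix has rank 6 with 2's on the diagonal. Reading the off-diagonal entries as Dynkin edges (a single edge where a_ij = a_ji = -1; a double or triple edge where a_ij * a_ji = 2 or 3), the diagram is a chain of 6 nodes with a double edge at one end; the terminal node there is the unique long simple root (C_6). One simple-root ordering that puts it in standard form is (alpha_2, alpha_1, alpha_5, alpha_6, alpha_3, alpha_4). So the algebra is type C_6, i.e. sp(12).

C_6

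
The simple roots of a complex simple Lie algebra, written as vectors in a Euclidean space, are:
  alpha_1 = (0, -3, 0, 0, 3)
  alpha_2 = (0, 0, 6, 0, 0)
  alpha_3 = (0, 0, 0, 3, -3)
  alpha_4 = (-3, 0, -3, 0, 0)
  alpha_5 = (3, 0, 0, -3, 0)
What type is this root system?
Compute the Cartan integers a_ij = 2(alpha_i, alpha_j)/(alpha_j, alpha_j); the resulting 5x5 Cartan matrix is
[[2, 0, -1, 0, 0], [0, 2, 0, -2, 0], [-1, 0, 2, 0, -1], [0, -1, 0, 2, -1], [0, 0, -1, -1, 2]].
The roots have two lengths (squared-length ratio 2:1); the short ones are alpha_{1,3,4,5}. The associated Dynkin diagram is a chain of 5 nodes with a double edge at one end; the terminal node there is the unique long simple root (C_5), so the type is C_5 (the algebra sp(10)).

type C_5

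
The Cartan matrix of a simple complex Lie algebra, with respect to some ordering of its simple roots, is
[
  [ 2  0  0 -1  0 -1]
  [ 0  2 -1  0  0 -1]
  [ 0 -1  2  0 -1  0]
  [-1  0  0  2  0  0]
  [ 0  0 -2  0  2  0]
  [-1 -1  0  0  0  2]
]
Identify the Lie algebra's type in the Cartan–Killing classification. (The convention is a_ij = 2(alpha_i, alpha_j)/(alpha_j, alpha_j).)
C_6 (sp(12))

The matrix has rank 6 with 2's on the diagonal. Reading the off-diagonal entries as Dynkin edges (a single edge where a_ij = a_ji = -1; a double or triple edge where a_ij * a_ji = 2 or 3), the diagram is a chain of 6 nodes with a double edge at one end; the terminal node there is the unique long simple root (C_6). One simple-root ordering that puts it in standard form is (alpha_4, alpha_1, alpha_6, alpha_2, alpha_3, alpha_5). So the algebra is type C_6, i.e. sp(12).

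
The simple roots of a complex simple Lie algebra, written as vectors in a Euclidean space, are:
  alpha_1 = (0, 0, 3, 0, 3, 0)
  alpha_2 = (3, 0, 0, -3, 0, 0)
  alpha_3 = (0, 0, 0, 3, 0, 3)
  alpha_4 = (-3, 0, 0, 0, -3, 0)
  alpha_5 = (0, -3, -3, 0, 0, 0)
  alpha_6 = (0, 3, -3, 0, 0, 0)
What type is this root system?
type D_6

Compute the Cartan integers a_ij = 2(alpha_i, alpha_j)/(alpha_j, alpha_j); the resulting 6x6 Cartan matrix is
[[2, 0, 0, -1, -1, -1], [0, 2, -1, -1, 0, 0], [0, -1, 2, 0, 0, 0], [-1, -1, 0, 2, 0, 0], [-1, 0, 0, 0, 2, 0], [-1, 0, 0, 0, 0, 2]].
All simple roots have the same length, so the diagram is simply laced. The associated Dynkin diagram is a chain of 4 nodes with a fork of two nodes at one end (D_6), so the type is D_6 (the algebra so(12)).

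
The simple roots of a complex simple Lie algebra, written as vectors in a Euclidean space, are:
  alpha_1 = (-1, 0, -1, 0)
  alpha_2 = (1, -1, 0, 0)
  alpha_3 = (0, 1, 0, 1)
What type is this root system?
A3

Compute the Cartan integers a_ij = 2(alpha_i, alpha_j)/(alpha_j, alpha_j); the resulting 3x3 Cartan matrix is
[[2, -1, 0], [-1, 2, -1], [0, -1, 2]].
All simple roots have the same length, so the diagram is simply laced. The associated Dynkin diagram is a chain of 3 nodes with single edges (A_3), so the type is A_3 (the algebra sl(4)).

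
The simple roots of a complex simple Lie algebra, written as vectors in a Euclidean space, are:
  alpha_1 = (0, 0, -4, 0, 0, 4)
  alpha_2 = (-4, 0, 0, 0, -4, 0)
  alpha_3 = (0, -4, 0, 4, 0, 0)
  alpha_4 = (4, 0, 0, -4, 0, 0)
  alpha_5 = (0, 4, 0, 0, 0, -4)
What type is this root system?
type A_5

Compute the Cartan integers a_ij = 2(alpha_i, alpha_j)/(alpha_j, alpha_j); the resulting 5x5 Cartan matrix is
[[2, 0, 0, 0, -1], [0, 2, 0, -1, 0], [0, 0, 2, -1, -1], [0, -1, -1, 2, 0], [-1, 0, -1, 0, 2]].
All simple roots have the same length, so the diagram is simply laced. The associated Dynkin diagram is a chain of 5 nodes with single edges (A_5), so the type is A_5 (the algebra sl(6)).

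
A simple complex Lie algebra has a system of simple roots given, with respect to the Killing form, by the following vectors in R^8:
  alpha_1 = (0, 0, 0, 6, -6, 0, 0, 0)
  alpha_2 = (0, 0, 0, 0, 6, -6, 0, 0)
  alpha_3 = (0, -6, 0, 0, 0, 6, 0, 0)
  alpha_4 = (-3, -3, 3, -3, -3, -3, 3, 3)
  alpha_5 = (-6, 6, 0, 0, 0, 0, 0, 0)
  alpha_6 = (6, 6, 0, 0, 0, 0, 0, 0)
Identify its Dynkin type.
Compute the Cartan integers a_ij = 2(alpha_i, alpha_j)/(alpha_j, alpha_j); the resulting 6x6 Cartan matrix is
[[2, -1, 0, 0, 0, 0], [-1, 2, -1, 0, 0, 0], [0, -1, 2, 0, -1, -1], [0, 0, 0, 2, 0, -1], [0, 0, -1, 0, 2, 0], [0, 0, -1, -1, 0, 2]].
All simple roots have the same length, so the diagram is simply laced. The associated Dynkin diagram is a chain of 5 nodes with one extra node attached to the third node from one end (E_6), so the type is E_6.

E6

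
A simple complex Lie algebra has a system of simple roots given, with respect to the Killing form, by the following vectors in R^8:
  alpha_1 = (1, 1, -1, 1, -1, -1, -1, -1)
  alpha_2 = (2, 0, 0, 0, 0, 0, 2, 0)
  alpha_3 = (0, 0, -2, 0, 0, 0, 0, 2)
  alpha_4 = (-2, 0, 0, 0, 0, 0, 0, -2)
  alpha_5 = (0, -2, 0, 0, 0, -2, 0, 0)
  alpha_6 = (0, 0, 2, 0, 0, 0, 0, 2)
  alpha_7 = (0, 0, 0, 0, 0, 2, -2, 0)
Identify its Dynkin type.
E_7

Compute the Cartan integers a_ij = 2(alpha_i, alpha_j)/(alpha_j, alpha_j); the resulting 7x7 Cartan matrix is
[[2, 0, 0, 0, 0, -1, 0], [0, 2, 0, -1, 0, 0, -1], [0, 0, 2, -1, 0, 0, 0], [0, -1, -1, 2, 0, -1, 0], [0, 0, 0, 0, 2, 0, -1], [-1, 0, 0, -1, 0, 2, 0], [0, -1, 0, 0, -1, 0, 2]].
All simple roots have the same length, so the diagram is simply laced. The associated Dynkin diagram is a chain of 6 nodes with one extra node attached to the third node from one end (E_7), so the type is E_7.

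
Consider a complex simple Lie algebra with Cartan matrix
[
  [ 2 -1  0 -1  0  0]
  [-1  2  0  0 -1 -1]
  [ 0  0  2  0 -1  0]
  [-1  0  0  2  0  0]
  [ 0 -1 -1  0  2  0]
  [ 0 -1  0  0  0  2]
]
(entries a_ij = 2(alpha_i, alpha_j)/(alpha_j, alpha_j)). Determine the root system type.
The matrix has rank 6 with 2's on the diagonal. Reading the off-diagonal entries as Dynkin edges (a single edge where a_ij = a_ji = -1; a double or triple edge where a_ij * a_ji = 2 or 3), the diagram is a chain of 5 nodes with one extra node attached to the third node from one end (E_6). One simple-root ordering that puts it in standard form is (alpha_4, alpha_6, alpha_1, alpha_2, alpha_5, alpha_3). So the algebra is type E_6.

E_6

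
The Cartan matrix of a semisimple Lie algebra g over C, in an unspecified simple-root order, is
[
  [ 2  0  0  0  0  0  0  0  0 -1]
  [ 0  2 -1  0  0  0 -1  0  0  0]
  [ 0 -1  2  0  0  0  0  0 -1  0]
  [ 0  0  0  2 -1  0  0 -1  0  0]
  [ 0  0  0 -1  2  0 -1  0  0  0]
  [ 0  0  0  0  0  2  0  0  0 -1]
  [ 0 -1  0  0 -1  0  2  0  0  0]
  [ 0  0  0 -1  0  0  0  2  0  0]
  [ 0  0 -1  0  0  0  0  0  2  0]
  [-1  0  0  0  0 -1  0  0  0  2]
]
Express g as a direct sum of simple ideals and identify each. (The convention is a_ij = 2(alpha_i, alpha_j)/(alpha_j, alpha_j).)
A_3 ⊕ A_7

The diagram associated to this matrix has two connected components: the simple roots {alpha_1, alpha_6, alpha_10} form a chain of 3 nodes with single edges (A_3), and {alpha_2, alpha_3, alpha_4, alpha_5, alpha_7, alpha_8, alpha_9} form a chain of 7 nodes with single edges (A_7). A semisimple Lie algebra decomposes uniquely as the direct sum of simple ideals, one per connected component of its Dynkin diagram, so g ≅ A_3 ⊕ A_7 (dimension 15 + 63 = 78).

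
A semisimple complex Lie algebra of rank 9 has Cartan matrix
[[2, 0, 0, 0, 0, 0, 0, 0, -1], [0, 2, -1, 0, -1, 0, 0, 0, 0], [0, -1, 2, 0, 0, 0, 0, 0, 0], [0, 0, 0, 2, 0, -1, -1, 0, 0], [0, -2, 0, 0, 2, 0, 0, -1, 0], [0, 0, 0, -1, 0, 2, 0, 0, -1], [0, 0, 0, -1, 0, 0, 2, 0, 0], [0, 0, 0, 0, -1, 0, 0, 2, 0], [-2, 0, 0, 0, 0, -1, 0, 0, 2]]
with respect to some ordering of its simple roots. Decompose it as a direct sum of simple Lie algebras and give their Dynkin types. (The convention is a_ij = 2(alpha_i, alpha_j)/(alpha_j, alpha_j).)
The diagram associated to this matrix has two connected components: the simple roots {alpha_1, alpha_4, alpha_6, alpha_7, alpha_9} form a chain of 5 nodes with a double edge at one end; the terminal node there is the unique short simple root (B_5), and {alpha_2, alpha_3, alpha_5, alpha_8} form a chain of 4 nodes with a double edge between the middle two (F_4). A semisimple Lie algebra decomposes uniquely as the direct sum of simple ideals, one per connected component of its Dynkin diagram, so g ≅ B_5 ⊕ F_4 (dimension 55 + 52 = 107).

B5 ⊕ F4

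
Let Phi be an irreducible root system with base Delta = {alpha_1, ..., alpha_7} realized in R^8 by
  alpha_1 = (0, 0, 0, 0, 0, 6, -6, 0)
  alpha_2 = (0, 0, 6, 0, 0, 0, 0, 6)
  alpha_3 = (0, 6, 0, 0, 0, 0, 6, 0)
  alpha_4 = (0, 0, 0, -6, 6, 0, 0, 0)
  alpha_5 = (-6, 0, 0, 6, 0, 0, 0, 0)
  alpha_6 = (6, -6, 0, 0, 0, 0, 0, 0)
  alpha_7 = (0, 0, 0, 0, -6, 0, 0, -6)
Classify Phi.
A_7 (sl(8))

Compute the Cartan integers a_ij = 2(alpha_i, alpha_j)/(alpha_j, alpha_j); the resulting 7x7 Cartan matrix is
[[2, 0, -1, 0, 0, 0, 0], [0, 2, 0, 0, 0, 0, -1], [-1, 0, 2, 0, 0, -1, 0], [0, 0, 0, 2, -1, 0, -1], [0, 0, 0, -1, 2, -1, 0], [0, 0, -1, 0, -1, 2, 0], [0, -1, 0, -1, 0, 0, 2]].
All simple roots have the same length, so the diagram is simply laced. The associated Dynkin diagram is a chain of 7 nodes with single edges (A_7), so the type is A_7 (the algebra sl(8)).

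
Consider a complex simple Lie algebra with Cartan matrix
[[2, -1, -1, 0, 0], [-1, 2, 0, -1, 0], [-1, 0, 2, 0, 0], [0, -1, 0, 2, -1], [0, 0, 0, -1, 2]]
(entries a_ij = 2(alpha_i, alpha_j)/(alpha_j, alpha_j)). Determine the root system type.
A_5 (sl(6))

The matrix has rank 5 with 2's on the diagonal. Reading the off-diagonal entries as Dynkin edges (a single edge where a_ij = a_ji = -1; a double or triple edge where a_ij * a_ji = 2 or 3), the diagram is a chain of 5 nodes with single edges (A_5). One simple-root ordering that puts it in standard form is (alpha_3, alpha_1, alpha_2, alpha_4, alpha_5). So the algebra is type A_5, i.e. sl(6).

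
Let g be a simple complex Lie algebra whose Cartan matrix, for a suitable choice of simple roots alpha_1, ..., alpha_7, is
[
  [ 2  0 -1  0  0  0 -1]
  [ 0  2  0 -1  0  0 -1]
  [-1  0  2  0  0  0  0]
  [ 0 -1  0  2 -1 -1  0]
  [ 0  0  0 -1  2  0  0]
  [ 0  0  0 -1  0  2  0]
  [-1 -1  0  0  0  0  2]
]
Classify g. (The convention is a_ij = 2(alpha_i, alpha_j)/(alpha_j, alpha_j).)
D_7

The matrix has rank 7 with 2's on the diagonal. Reading the off-diagonal entries as Dynkin edges (a single edge where a_ij = a_ji = -1; a double or triple edge where a_ij * a_ji = 2 or 3), the diagram is a chain of 5 nodes with a fork of two nodes at one end (D_7). One simple-root ordering that puts it in standard form is (alpha_3, alpha_1, alpha_7, alpha_2, alpha_4, alpha_6, alpha_5). So the algebra is type D_7, i.e. so(14).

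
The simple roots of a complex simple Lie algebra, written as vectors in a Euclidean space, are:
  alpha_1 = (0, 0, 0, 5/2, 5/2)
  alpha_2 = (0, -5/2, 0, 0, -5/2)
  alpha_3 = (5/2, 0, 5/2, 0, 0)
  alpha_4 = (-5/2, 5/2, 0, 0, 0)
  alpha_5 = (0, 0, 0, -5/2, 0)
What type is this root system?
B_5

Compute the Cartan integers a_ij = 2(alpha_i, alpha_j)/(alpha_j, alpha_j); the resulting 5x5 Cartan matrix is
[[2, -1, 0, 0, -2], [-1, 2, 0, -1, 0], [0, 0, 2, -1, 0], [0, -1, -1, 2, 0], [-1, 0, 0, 0, 2]].
The roots have two lengths (squared-length ratio 2:1); the short ones are alpha_{5}. The associated Dynkin diagram is a chain of 5 nodes with a double edge at one end; the terminal node there is the unique short simple root (B_5), so the type is B_5 (the algebra so(11)).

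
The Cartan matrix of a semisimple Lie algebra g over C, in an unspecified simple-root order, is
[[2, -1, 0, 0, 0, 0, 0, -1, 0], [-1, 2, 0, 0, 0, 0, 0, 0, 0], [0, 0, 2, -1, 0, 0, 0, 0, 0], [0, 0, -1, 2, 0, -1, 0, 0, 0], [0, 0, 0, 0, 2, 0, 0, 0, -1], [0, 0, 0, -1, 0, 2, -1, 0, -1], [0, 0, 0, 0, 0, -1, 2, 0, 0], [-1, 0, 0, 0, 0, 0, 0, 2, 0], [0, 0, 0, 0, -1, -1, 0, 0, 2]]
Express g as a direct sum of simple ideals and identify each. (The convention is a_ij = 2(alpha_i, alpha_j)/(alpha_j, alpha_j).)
The diagram associated to this matrix has two connected components: the simple roots {alpha_1, alpha_2, alpha_8} form a chain of 3 nodes with single edges (A_3), and {alpha_3, alpha_4, alpha_5, alpha_6, alpha_7, alpha_9} form a chain of 5 nodes with one extra node attached to the third node from one end (E_6). A semisimple Lie algebra decomposes uniquely as the direct sum of simple ideals, one per connected component of its Dynkin diagram, so g ≅ A_3 ⊕ E_6 (dimension 15 + 78 = 93).

A3 ⊕ E6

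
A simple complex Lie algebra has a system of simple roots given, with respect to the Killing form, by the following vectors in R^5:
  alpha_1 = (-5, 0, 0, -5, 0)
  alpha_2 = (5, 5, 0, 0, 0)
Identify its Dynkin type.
Compute the Cartan integers a_ij = 2(alpha_i, alpha_j)/(alpha_j, alpha_j); the resulting 2x2 Cartan matrix is
[[2, -1], [-1, 2]].
All simple roots have the same length, so the diagram is simply laced. The associated Dynkin diagram is a chain of 2 nodes with single edges (A_2), so the type is A_2 (the algebra sl(3)).

A_2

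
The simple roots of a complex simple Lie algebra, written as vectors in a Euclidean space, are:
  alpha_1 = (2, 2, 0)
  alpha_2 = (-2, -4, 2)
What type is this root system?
Compute the Cartan integers a_ij = 2(alpha_i, alpha_j)/(alpha_j, alpha_j); the resulting 2x2 Cartan matrix is
[[2, -1], [-3, 2]].
The roots have two lengths (squared-length ratio 3:1); the short ones are alpha_{1}. The associated Dynkin diagram is two nodes joined by a triple edge (G_2), so the type is G_2.

type G_2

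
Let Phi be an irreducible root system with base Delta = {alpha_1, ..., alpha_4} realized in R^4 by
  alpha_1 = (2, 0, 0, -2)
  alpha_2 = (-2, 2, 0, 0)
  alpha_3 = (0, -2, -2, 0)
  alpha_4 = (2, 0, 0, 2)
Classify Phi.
D4

Compute the Cartan integers a_ij = 2(alpha_i, alpha_j)/(alpha_j, alpha_j); the resulting 4x4 Cartan matrix is
[[2, -1, 0, 0], [-1, 2, -1, -1], [0, -1, 2, 0], [0, -1, 0, 2]].
All simple roots have the same length, so the diagram is simply laced. The associated Dynkin diagram is a chain of 2 nodes with a fork of two nodes at one end (D_4), so the type is D_4 (the algebra so(8)).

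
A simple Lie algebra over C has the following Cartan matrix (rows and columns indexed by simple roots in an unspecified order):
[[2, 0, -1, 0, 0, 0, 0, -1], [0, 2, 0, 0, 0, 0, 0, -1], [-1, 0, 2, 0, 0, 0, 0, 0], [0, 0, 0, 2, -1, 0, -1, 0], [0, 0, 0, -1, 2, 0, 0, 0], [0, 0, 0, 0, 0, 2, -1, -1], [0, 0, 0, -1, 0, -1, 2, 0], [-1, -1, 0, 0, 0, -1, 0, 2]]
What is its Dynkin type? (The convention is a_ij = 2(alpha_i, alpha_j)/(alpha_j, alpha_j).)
The matrix has rank 8 with 2's on the diagonal. Reading the off-diagonal entries as Dynkin edges (a single edge where a_ij = a_ji = -1; a double or triple edge where a_ij * a_ji = 2 or 3), the diagram is a chain of 7 nodes with one extra node attached to the third node from one end (E_8). One simple-root ordering that puts it in standard form is (alpha_3, alpha_2, alpha_1, alpha_8, alpha_6, alpha_7, alpha_4, alpha_5). So the algebra is type E_8.

type E_8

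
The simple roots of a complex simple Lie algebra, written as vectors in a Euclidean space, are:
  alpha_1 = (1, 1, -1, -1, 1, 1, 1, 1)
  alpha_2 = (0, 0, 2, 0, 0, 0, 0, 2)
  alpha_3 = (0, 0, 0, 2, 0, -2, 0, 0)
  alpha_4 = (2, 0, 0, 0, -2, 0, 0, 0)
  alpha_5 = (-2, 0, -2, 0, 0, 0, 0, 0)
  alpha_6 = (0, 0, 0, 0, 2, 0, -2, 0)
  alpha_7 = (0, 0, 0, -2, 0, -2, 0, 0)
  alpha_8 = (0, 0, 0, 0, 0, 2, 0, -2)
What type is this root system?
E_8

Compute the Cartan integers a_ij = 2(alpha_i, alpha_j)/(alpha_j, alpha_j); the resulting 8x8 Cartan matrix is
[[2, 0, -1, 0, 0, 0, 0, 0], [0, 2, 0, 0, -1, 0, 0, -1], [-1, 0, 2, 0, 0, 0, 0, -1], [0, 0, 0, 2, -1, -1, 0, 0], [0, -1, 0, -1, 2, 0, 0, 0], [0, 0, 0, -1, 0, 2, 0, 0], [0, 0, 0, 0, 0, 0, 2, -1], [0, -1, -1, 0, 0, 0, -1, 2]].
All simple roots have the same length, so the diagram is simply laced. The associated Dynkin diagram is a chain of 7 nodes with one extra node attached to the third node from one end (E_8), so the type is E_8.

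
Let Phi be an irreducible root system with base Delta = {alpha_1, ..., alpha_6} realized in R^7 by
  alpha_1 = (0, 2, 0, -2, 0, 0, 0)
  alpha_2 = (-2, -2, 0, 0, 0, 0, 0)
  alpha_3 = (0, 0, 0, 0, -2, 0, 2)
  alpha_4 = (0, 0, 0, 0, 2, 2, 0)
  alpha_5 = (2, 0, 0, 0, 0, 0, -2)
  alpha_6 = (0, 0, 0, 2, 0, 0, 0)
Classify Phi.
B6

Compute the Cartan integers a_ij = 2(alpha_i, alpha_j)/(alpha_j, alpha_j); the resulting 6x6 Cartan matrix is
[[2, -1, 0, 0, 0, -2], [-1, 2, 0, 0, -1, 0], [0, 0, 2, -1, -1, 0], [0, 0, -1, 2, 0, 0], [0, -1, -1, 0, 2, 0], [-1, 0, 0, 0, 0, 2]].
The roots have two lengths (squared-length ratio 2:1); the short ones are alpha_{6}. The associated Dynkin diagram is a chain of 6 nodes with a double edge at one end; the terminal node there is the unique short simple root (B_6), so the type is B_6 (the algebra so(13)).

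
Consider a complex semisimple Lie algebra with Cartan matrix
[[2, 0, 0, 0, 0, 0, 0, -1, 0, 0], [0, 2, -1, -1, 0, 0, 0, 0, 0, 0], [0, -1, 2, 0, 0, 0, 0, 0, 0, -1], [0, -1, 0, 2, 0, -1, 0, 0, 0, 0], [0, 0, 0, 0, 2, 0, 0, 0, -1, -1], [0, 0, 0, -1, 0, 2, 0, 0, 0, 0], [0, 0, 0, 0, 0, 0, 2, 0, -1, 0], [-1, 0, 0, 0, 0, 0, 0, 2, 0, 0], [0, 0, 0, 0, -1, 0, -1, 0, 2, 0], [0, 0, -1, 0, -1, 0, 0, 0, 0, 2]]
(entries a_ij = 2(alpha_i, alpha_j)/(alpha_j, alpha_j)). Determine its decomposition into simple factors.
A_2 (sl(3)) + A_8 (sl(9))

The diagram associated to this matrix has two connected components: the simple roots {alpha_1, alpha_8} form a chain of 2 nodes with single edges (A_2), and {alpha_2, alpha_3, alpha_4, alpha_5, alpha_6, alpha_7, alpha_9, alpha_10} form a chain of 8 nodes with single edges (A_8). A semisimple Lie algebra decomposes uniquely as the direct sum of simple ideals, one per connected component of its Dynkin diagram, so g ≅ A_2 ⊕ A_8 (dimension 8 + 80 = 88).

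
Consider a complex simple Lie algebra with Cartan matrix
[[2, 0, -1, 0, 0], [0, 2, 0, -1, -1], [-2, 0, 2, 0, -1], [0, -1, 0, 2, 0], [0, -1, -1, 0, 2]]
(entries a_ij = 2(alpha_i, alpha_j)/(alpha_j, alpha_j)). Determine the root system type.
The matrix has rank 5 with 2's on the diagonal. Reading the off-diagonal entries as Dynkin edges (a single edge where a_ij = a_ji = -1; a double or triple edge where a_ij * a_ji = 2 or 3), the diagram is a chain of 5 nodes with a double edge at one end; the terminal node there is the unique short simple root (B_5). One simple-root ordering that puts it in standard form is (alpha_4, alpha_2, alpha_5, alpha_3, alpha_1). So the algebra is type B_5, i.e. so(11).

type B_5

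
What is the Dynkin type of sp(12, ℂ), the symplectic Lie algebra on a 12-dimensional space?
type C_6

This is sp(12), which has dimension 12(12+1)/2 = 78 and rank 12/2 = 6. In the classification of classical Lie algebras, the symplectic algebra sp(2n) has type C_n; here n = 6, so the Dynkin diagram is a chain of 6 nodes with a double edge at one end; the terminal node there is the unique long simple root (C_6). Hence the type is C_6.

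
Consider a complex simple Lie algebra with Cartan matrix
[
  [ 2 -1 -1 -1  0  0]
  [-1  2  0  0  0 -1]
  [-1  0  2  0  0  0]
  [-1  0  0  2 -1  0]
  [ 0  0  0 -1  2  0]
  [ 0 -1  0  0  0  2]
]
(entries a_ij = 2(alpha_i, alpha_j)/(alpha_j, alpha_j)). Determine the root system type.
type E_6

The matrix has rank 6 with 2's on the diagonal. Reading the off-diagonal entries as Dynkin edges (a single edge where a_ij = a_ji = -1; a double or triple edge where a_ij * a_ji = 2 or 3), the diagram is a chain of 5 nodes with one extra node attached to the third node from one end (E_6). One simple-root ordering that puts it in standard form is (alpha_6, alpha_3, alpha_2, alpha_1, alpha_4, alpha_5). So the algebra is type E_6.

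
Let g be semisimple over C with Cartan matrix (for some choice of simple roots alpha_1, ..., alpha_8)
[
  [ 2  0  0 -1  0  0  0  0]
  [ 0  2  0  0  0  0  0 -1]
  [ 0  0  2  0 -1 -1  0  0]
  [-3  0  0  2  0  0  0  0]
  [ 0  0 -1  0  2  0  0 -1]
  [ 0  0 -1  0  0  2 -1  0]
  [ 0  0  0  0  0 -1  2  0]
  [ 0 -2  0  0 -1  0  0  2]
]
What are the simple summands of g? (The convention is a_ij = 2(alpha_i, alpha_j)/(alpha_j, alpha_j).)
The diagram associated to this matrix has two connected components: the simple roots {alpha_2, alpha_3, alpha_5, alpha_6, alpha_7, alpha_8} form a chain of 6 nodes with a double edge at one end; the terminal node there is the unique short simple root (B_6), and {alpha_1, alpha_4} form two nodes joined by a triple edge (G_2). A semisimple Lie algebra decomposes uniquely as the direct sum of simple ideals, one per connected component of its Dynkin diagram, so g ≅ B_6 ⊕ G_2 (dimension 78 + 14 = 92).

B6 ⊕ G2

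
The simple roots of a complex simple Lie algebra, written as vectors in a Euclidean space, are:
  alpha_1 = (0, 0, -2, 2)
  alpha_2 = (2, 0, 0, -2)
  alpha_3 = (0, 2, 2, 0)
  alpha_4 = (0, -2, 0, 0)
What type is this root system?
Compute the Cartan integers a_ij = 2(alpha_i, alpha_j)/(alpha_j, alpha_j); the resulting 4x4 Cartan matrix is
[[2, -1, -1, 0], [-1, 2, 0, 0], [-1, 0, 2, -2], [0, 0, -1, 2]].
The roots have two lengths (squared-length ratio 2:1); the short ones are alpha_{4}. The associated Dynkin diagram is a chain of 4 nodes with a double edge at one end; the terminal node there is the unique short simple root (B_4), so the type is B_4 (the algebra so(9)).

type B_4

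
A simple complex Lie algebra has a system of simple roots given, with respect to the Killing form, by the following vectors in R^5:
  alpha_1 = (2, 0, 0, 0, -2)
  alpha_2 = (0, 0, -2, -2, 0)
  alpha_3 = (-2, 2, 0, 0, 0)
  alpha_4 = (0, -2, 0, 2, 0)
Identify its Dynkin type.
Compute the Cartan integers a_ij = 2(alpha_i, alpha_j)/(alpha_j, alpha_j); the resulting 4x4 Cartan matrix is
[[2, 0, -1, 0], [0, 2, 0, -1], [-1, 0, 2, -1], [0, -1, -1, 2]].
All simple roots have the same length, so the diagram is simply laced. The associated Dynkin diagram is a chain of 4 nodes with single edges (A_4), so the type is A_4 (the algebra sl(5)).

A_4 (sl(5))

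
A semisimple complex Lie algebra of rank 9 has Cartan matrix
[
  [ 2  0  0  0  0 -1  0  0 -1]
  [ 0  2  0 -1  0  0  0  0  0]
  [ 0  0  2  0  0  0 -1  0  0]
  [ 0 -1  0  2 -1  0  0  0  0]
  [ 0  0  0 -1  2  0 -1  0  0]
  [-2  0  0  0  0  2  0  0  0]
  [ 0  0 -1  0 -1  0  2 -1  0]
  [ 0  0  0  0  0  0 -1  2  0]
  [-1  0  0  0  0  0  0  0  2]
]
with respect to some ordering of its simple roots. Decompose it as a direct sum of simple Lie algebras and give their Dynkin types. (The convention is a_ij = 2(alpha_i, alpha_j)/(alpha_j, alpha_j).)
type C_3 ⊕ type D_6

The diagram associated to this matrix has two connected components: the simple roots {alpha_1, alpha_6, alpha_9} form a chain of 3 nodes with a double edge at one end; the terminal node there is the unique long simple root (C_3), and {alpha_2, alpha_3, alpha_4, alpha_5, alpha_7, alpha_8} form a chain of 4 nodes with a fork of two nodes at one end (D_6). A semisimple Lie algebra decomposes uniquely as the direct sum of simple ideals, one per connected component of its Dynkin diagram, so g ≅ C_3 ⊕ D_6 (dimension 21 + 66 = 87).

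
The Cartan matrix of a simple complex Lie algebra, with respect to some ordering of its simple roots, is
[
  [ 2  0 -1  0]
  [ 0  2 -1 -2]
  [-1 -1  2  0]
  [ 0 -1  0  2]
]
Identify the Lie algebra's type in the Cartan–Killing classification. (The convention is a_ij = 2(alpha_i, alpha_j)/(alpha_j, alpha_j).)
The matrix has rank 4 with 2's on the diagonal. Reading the off-diagonal entries as Dynkin edges (a single edge where a_ij = a_ji = -1; a double or triple edge where a_ij * a_ji = 2 or 3), the diagram is a chain of 4 nodes with a double edge at one end; the terminal node there is the unique short simple root (B_4). One simple-root ordering that puts it in standard form is (alpha_1, alpha_3, alpha_2, alpha_4). So the algebra is type B_4, i.e. so(9).

B4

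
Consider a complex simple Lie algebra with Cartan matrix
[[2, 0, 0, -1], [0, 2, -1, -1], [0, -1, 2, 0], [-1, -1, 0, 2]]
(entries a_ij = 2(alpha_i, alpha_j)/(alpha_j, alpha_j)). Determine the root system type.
A_4 (sl(5))

The matrix has rank 4 with 2's on the diagonal. Reading the off-diagonal entries as Dynkin edges (a single edge where a_ij = a_ji = -1; a double or triple edge where a_ij * a_ji = 2 or 3), the diagram is a chain of 4 nodes with single edges (A_4). One simple-root ordering that puts it in standard form is (alpha_3, alpha_2, alpha_4, alpha_1). So the algebra is type A_4, i.e. sl(5).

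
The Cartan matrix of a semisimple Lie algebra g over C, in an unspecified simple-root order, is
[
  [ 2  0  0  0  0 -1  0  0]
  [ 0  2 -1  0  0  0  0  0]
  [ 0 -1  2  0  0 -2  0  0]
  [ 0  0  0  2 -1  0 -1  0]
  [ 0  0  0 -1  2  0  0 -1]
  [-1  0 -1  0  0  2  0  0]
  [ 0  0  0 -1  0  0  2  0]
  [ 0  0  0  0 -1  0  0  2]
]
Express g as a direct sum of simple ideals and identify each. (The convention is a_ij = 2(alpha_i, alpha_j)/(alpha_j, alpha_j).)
A4 + F4

The diagram associated to this matrix has two connected components: the simple roots {alpha_4, alpha_5, alpha_7, alpha_8} form a chain of 4 nodes with single edges (A_4), and {alpha_1, alpha_2, alpha_3, alpha_6} form a chain of 4 nodes with a double edge between the middle two (F_4). A semisimple Lie algebra decomposes uniquely as the direct sum of simple ideals, one per connected component of its Dynkin diagram, so g ≅ A_4 ⊕ F_4 (dimension 24 + 52 = 76).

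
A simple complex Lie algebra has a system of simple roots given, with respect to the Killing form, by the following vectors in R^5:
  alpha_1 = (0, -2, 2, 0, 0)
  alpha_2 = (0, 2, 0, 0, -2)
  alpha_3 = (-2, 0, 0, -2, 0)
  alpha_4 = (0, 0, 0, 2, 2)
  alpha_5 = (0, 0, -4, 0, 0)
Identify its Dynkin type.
type C_5

Compute the Cartan integers a_ij = 2(alpha_i, alpha_j)/(alpha_j, alpha_j); the resulting 5x5 Cartan matrix is
[[2, -1, 0, 0, -1], [-1, 2, 0, -1, 0], [0, 0, 2, -1, 0], [0, -1, -1, 2, 0], [-2, 0, 0, 0, 2]].
The roots have two lengths (squared-length ratio 2:1); the short ones are alpha_{1,2,3,4}. The associated Dynkin diagram is a chain of 5 nodes with a double edge at one end; the terminal node there is the unique long simple root (C_5), so the type is C_5 (the algebra sp(10)).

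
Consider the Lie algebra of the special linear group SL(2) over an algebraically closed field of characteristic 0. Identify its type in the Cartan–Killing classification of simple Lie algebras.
This is sl(2), which has dimension 2^2 - 1 = 3 and rank 2 - 1 = 1 (a Cartan subalgebra is the diagonal traceless matrices). In the classification of classical Lie algebras, the special linear algebra sl(n+1) has type A_n; here n = 1, so the Dynkin diagram is a chain of 1 nodes with single edges (A_1). Hence the type is A_1.

A_1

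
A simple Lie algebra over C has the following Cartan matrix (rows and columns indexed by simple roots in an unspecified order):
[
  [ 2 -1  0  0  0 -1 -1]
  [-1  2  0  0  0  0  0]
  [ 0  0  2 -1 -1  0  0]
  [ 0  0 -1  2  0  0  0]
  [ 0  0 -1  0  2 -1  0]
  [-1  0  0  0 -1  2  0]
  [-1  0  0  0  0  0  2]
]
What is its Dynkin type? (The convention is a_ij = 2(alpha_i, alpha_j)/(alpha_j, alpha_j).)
The matrix has rank 7 with 2's on the diagonal. Reading the off-diagonal entries as Dynkin edges (a single edge where a_ij = a_ji = -1; a double or triple edge where a_ij * a_ji = 2 or 3), the diagram is a chain of 5 nodes with a fork of two nodes at one end (D_7). One simple-root ordering that puts it in standard form is (alpha_4, alpha_3, alpha_5, alpha_6, alpha_1, alpha_7, alpha_2). So the algebra is type D_7, i.e. so(14).

D_7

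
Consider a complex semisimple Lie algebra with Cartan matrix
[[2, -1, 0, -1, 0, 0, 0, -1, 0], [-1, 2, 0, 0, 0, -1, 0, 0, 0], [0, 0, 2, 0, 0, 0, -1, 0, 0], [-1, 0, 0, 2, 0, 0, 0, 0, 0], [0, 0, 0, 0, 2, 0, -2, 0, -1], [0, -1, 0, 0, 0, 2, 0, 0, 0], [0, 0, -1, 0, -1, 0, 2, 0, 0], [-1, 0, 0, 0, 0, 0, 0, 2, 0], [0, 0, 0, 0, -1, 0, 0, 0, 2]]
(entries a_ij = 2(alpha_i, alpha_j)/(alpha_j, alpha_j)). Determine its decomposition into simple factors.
D5 + F4

The diagram associated to this matrix has two connected components: the simple roots {alpha_1, alpha_2, alpha_4, alpha_6, alpha_8} form a chain of 3 nodes with a fork of two nodes at one end (D_5), and {alpha_3, alpha_5, alpha_7, alpha_9} form a chain of 4 nodes with a double edge between the middle two (F_4). A semisimple Lie algebra decomposes uniquely as the direct sum of simple ideals, one per connected component of its Dynkin diagram, so g ≅ D_5 ⊕ F_4 (dimension 45 + 52 = 97).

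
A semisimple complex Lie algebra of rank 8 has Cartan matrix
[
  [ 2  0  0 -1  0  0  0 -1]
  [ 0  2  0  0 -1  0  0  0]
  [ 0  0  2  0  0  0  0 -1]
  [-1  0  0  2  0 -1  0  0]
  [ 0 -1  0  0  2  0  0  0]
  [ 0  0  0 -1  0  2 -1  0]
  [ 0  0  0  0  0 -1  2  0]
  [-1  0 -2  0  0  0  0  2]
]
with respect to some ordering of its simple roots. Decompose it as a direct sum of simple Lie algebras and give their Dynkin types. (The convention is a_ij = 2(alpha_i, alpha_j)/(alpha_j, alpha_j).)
A_2 (sl(3)) ⊕ B_6 (so(13))

The diagram associated to this matrix has two connected components: the simple roots {alpha_2, alpha_5} form a chain of 2 nodes with single edges (A_2), and {alpha_1, alpha_3, alpha_4, alpha_6, alpha_7, alpha_8} form a chain of 6 nodes with a double edge at one end; the terminal node there is the unique short simple root (B_6). A semisimple Lie algebra decomposes uniquely as the direct sum of simple ideals, one per connected component of its Dynkin diagram, so g ≅ A_2 ⊕ B_6 (dimension 8 + 78 = 86).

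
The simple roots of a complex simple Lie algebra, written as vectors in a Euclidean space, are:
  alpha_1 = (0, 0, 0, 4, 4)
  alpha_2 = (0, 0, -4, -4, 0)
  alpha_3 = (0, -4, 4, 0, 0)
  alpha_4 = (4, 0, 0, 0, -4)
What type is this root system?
Compute the Cartan integers a_ij = 2(alpha_i, alpha_j)/(alpha_j, alpha_j); the resulting 4x4 Cartan matrix is
[[2, -1, 0, -1], [-1, 2, -1, 0], [0, -1, 2, 0], [-1, 0, 0, 2]].
All simple roots have the same length, so the diagram is simply laced. The associated Dynkin diagram is a chain of 4 nodes with single edges (A_4), so the type is A_4 (the algebra sl(5)).

A_4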